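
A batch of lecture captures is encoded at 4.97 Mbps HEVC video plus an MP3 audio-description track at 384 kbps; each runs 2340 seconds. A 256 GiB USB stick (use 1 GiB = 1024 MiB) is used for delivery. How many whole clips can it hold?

Audio: 384 kbps = 0.384 Mbps.
Total bitrate: 5.354 Mbps.
Per item: 5.354 Mbps × 2340 s = 12,528 Mb = 1,566 MB.
Capacity: 256 GiB = 2,199,023 Mb; 175.52 items → 175 complete.

175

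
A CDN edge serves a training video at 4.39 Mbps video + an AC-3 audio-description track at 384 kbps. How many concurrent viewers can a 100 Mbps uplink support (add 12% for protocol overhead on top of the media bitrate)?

Audio: 384 kbps = 0.384 Mbps.
Per-viewer media rate: 4.774 Mbps.
On the wire with 12% overhead: 5.347 Mbps.
100 Mbps = 100.0 Mbps; 100.0 / 5.347 = 18.70 → 18 viewers.

18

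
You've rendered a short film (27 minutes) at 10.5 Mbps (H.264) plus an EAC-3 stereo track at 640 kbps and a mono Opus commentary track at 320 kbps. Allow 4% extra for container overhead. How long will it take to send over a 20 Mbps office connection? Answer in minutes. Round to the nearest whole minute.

27 min = 1620 s
Audio total: 640 + 320 = 960 kbps = 0.960 Mbps.
Total bitrate: 11.460 Mbps.
File: 11.460 Mbps × 1620 s = 18565.2 Mb.
With 4% container overhead: ×1.04. → 19307.8 Mb.
At 20 Mbps: 19307.8 / 20 = 965.4 s ≈ 16.1 minutes.

16 minutes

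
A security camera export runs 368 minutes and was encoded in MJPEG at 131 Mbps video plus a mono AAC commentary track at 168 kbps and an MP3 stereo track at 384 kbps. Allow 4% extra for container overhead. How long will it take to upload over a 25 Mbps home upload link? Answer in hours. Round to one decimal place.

33.6 hours

368 min = 22080 s
Audio total: 168 + 384 = 552 kbps = 0.552 Mbps.
Total bitrate: 131.552 Mbps.
File: 131.552 Mbps × 22080 s = 2904668.2 Mb.
With 4% container overhead: ×1.04. → 3020854.9 Mb.
At 25 Mbps: 3020854.9 / 25 = 120834.2 s ≈ 33.6 hours.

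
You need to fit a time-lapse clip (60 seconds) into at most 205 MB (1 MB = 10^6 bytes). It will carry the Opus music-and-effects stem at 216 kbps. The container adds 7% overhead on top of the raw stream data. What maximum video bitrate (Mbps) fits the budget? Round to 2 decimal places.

25.33 Mbps

Budget: 205 MB = 1640.0 Mb.
Stream payload after overhead: 1640.0 / 1.07 = 1532.7 Mb.
Total bitrate budget: 1532.7 Mb / 60 s = 25.545 Mbps.
Audio: 216 kbps = 0.216 Mbps.
Video: 25.545 − 0.216 = 25.329 Mbps.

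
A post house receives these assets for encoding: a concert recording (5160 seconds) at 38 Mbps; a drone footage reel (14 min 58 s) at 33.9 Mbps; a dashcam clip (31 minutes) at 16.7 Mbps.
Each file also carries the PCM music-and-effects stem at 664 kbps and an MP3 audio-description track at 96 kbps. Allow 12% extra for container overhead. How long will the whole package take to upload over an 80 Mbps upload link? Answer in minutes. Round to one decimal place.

61.5 minutes

Audio total: 664 + 96 = 760 kbps = 0.760 Mbps.
concert recording: 38.760 Mbps × 5160 s × 1.12 = 224001.8 Mb
drone footage reel: 34.660 Mbps × 898 s × 1.12 = 34859.6 Mb
dashcam clip: 17.460 Mbps × 1860 s × 1.12 = 36372.7 Mb
Total: 295234.1 Mb = 36904.3 MB.
At 80 Mbps: 295234.1 / 80 = 3690 s ≈ 61.5 minutes.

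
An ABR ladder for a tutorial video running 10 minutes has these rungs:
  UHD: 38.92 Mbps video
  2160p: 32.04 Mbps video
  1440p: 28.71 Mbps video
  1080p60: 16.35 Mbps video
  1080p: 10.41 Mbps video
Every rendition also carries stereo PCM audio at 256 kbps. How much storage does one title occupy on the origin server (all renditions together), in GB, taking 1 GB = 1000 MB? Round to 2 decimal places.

10 min = 600 s
Audio: 256 kbps = 0.256 Mbps.
Sum of rendition bitrates: (38.92+0.256) + (32.04+0.256) + (28.71+0.256) + (16.35+0.256) + (10.41+0.256) = 127.710 Mbps.
× 600 s = 76,626 Mb = 9,578 MB = 9.578 GB.

9.58 GB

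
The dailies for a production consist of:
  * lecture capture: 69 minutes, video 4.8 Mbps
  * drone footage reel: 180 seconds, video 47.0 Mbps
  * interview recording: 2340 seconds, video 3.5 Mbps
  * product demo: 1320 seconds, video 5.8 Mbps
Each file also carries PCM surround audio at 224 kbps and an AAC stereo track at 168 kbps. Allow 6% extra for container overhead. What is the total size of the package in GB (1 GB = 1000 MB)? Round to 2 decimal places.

Audio total: 224 + 168 = 392 kbps = 0.392 Mbps.
lecture capture: 5.192 Mbps × 4140 s × 1.06 = 22784.6 Mb
drone footage reel: 47.392 Mbps × 180 s × 1.06 = 9042.4 Mb
interview recording: 3.892 Mbps × 2340 s × 1.06 = 9653.7 Mb
product demo: 6.192 Mbps × 1320 s × 1.06 = 8663.8 Mb
Total: 50144.5 Mb = 6268.1 MB.
= 6.268 GB.

6.27 GB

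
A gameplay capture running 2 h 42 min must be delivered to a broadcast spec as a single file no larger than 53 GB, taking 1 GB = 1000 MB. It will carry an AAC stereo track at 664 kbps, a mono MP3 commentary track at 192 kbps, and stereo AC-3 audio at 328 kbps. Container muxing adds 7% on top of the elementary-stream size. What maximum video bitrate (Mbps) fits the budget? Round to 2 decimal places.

Budget: 53 GB = 424000.0 Mb.
Stream payload after overhead: 424000.0 / 1.07 = 396261.7 Mb.
2 h 42 min = 162 min = 9720 s
Total bitrate budget: 396261.7 Mb / 9720 s = 40.768 Mbps.
Audio total: 664 + 192 + 328 = 1184 kbps = 1.184 Mbps.
Video: 40.768 − 1.184 = 39.584 Mbps.

39.58 Mbps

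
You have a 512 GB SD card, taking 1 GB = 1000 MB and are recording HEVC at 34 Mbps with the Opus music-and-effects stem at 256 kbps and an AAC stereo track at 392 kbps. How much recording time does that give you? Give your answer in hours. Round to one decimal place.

Audio total: 256 + 392 = 648 kbps = 0.648 Mbps.
Total bitrate: 34 + 0.648 = 34.648 Mbps.
Capacity: 512 GB = 4,096,000 Mb.
Recording time: 4,096,000 / 34.648 = 118,218 s ≈ 32.8 hours.

32.8 hours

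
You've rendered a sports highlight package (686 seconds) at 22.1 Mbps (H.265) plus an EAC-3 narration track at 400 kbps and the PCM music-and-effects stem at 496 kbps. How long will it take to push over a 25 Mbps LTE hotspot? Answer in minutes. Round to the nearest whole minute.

11 minutes

Audio total: 400 + 496 = 896 kbps = 0.896 Mbps.
Total bitrate: 22.996 Mbps.
File: 22.996 Mbps × 686 s = 15775.3 Mb.
At 25 Mbps: 15775.3 / 25 = 631.0 s ≈ 10.5 minutes.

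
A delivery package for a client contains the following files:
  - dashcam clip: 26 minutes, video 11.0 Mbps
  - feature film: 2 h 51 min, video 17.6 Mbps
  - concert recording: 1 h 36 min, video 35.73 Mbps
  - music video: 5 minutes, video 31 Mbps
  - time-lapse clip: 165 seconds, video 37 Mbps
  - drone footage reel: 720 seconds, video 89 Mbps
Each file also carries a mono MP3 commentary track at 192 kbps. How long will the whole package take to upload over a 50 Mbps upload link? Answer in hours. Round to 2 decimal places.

Audio: 192 kbps = 0.192 Mbps.
dashcam clip: 11.192 Mbps × 1560 s = 17459.5 Mb
feature film: 17.792 Mbps × 10260 s = 182545.9 Mb
concert recording: 35.922 Mbps × 5760 s = 206910.7 Mb
music video: 31.192 Mbps × 300 s = 9357.6 Mb
time-lapse clip: 37.192 Mbps × 165 s = 6136.7 Mb
drone footage reel: 89.192 Mbps × 720 s = 64218.2 Mb
Total: 486628.7 Mb = 60828.6 MB.
At 50 Mbps: 486628.7 / 50 = 9733 s ≈ 2.7 hours.

2.70 hours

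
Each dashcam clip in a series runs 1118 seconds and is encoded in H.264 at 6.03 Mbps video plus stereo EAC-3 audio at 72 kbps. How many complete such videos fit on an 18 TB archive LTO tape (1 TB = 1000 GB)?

Audio: 72 kbps = 0.072 Mbps.
Total bitrate: 6.102 Mbps.
Per item: 6.102 Mbps × 1118 s = 6,822 Mb = 852.8 MB.
Capacity: 18 TB = 144,000,000 Mb; 21108.07 items → 21108 complete.

21108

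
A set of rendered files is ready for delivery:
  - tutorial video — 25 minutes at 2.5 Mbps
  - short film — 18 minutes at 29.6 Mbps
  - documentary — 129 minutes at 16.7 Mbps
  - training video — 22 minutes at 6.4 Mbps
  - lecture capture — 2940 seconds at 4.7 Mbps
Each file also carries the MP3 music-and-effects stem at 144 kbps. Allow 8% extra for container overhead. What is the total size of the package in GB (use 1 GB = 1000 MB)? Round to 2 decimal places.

Audio: 144 kbps = 0.144 Mbps.
tutorial video: 2.644 Mbps × 1500 s × 1.08 = 4283.3 Mb
short film: 29.744 Mbps × 1080 s × 1.08 = 34693.4 Mb
documentary: 16.844 Mbps × 7740 s × 1.08 = 140802.4 Mb
training video: 6.544 Mbps × 1320 s × 1.08 = 9329.1 Mb
lecture capture: 4.844 Mbps × 2940 s × 1.08 = 15380.7 Mb
Total: 204488.8 Mb = 25561.1 MB.
= 25.56 GB.

25.56 GB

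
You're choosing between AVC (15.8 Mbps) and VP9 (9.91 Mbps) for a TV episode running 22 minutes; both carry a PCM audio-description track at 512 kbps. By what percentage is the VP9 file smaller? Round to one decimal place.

22 min = 1320 s
Audio: 512 kbps = 0.512 Mbps.
AVC: 16.312 Mbps × 1320 s = 21531.8 Mb = 2.691 GB.
VP9: 10.422 Mbps × 1320 s = 13757.0 Mb = 1.720 GB.
Reduction: (1 − 1.720/2.691) × 100 = 36.11%.

36.1%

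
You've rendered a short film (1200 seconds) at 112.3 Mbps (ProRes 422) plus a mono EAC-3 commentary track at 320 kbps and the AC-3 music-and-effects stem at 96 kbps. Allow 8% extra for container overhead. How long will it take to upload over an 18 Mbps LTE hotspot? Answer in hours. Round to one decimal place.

Audio total: 320 + 96 = 416 kbps = 0.416 Mbps.
Total bitrate: 112.716 Mbps.
File: 112.716 Mbps × 1200 s = 135259.2 Mb.
With 8% container overhead: ×1.08. → 146079.9 Mb.
At 18 Mbps: 146079.9 / 18 = 8115.6 s ≈ 2.25 hours.

2.3 hours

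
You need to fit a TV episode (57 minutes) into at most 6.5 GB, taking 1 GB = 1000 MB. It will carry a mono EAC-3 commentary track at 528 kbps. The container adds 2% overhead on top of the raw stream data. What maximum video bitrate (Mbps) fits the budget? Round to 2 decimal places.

Budget: 6.5 GB = 52000.0 Mb.
Stream payload after overhead: 52000.0 / 1.02 = 50980.4 Mb.
57 min = 3420 s
Total bitrate budget: 50980.4 Mb / 3420 s = 14.907 Mbps.
Audio: 528 kbps = 0.528 Mbps.
Video: 14.907 − 0.528 = 14.379 Mbps.

14.38 Mbps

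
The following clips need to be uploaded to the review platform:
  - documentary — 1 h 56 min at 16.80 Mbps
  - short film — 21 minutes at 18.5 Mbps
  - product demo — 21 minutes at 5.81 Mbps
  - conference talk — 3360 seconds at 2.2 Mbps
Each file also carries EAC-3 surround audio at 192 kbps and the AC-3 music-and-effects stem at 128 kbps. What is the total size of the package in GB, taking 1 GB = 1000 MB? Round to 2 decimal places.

Audio total: 192 + 128 = 320 kbps = 0.320 Mbps.
documentary: 17.120 Mbps × 6960 s = 119155.2 Mb
short film: 18.820 Mbps × 1260 s = 23713.2 Mb
product demo: 6.130 Mbps × 1260 s = 7723.8 Mb
conference talk: 2.520 Mbps × 3360 s = 8467.2 Mb
Total: 159059.4 Mb = 19882.4 MB.
= 19.88 GB.

19.88 GB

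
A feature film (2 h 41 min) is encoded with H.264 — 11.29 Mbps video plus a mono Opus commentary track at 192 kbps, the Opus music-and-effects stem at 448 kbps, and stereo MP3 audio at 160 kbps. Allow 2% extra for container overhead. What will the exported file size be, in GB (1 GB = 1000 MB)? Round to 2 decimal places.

2 h 41 min = 161 min = 9660 s
Audio total: 192 + 448 + 160 = 800 kbps = 0.800 Mbps.
Total bitrate: 11.29 + 0.800 = 12.090 Mbps.
Stream data: 12.090 Mbps × 9660 s = 116789.4 Mb.
With 2% container overhead: ×1.02.
119,125 Mb ÷ 8 = 14,891 MB → 14.89 GB.

14.89 GB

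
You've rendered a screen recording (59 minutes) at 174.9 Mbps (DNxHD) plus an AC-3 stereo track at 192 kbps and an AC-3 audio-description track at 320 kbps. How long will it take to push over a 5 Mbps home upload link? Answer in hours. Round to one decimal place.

34.5 hours

59 min = 3540 s
Audio total: 192 + 320 = 512 kbps = 0.512 Mbps.
Total bitrate: 175.412 Mbps.
File: 175.412 Mbps × 3540 s = 620958.5 Mb.
At 5 Mbps: 620958.5 / 5 = 124191.7 s ≈ 34.5 hours.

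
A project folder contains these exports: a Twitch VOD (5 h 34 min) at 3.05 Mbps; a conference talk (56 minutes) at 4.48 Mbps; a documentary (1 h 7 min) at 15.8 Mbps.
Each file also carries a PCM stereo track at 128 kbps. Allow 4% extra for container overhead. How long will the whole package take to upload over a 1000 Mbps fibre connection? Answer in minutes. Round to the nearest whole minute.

Audio: 128 kbps = 0.128 Mbps.
Twitch VOD: 3.178 Mbps × 20040 s × 1.04 = 66234.6 Mb
conference talk: 4.608 Mbps × 3360 s × 1.04 = 16102.2 Mb
documentary: 15.928 Mbps × 4020 s × 1.04 = 66591.8 Mb
Total: 148928.6 Mb = 18616.1 MB.
At 1000 Mbps: 148928.6 / 1000 = 149 s ≈ 2.48 minutes.

2 minutes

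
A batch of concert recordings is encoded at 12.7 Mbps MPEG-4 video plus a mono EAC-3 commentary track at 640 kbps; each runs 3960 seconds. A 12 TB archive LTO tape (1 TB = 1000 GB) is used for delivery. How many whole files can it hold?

Audio: 640 kbps = 0.640 Mbps.
Total bitrate: 13.340 Mbps.
Per item: 13.340 Mbps × 3960 s = 52,826 Mb = 6,603 MB.
Capacity: 12 TB = 96,000,000 Mb; 1817.27 items → 1817 complete.

1817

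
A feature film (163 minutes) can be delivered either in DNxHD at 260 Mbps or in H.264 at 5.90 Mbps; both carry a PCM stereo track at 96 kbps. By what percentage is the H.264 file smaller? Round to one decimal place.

163 min = 9780 s
Audio: 96 kbps = 0.096 Mbps.
DNxHD: 260.096 Mbps × 9780 s = 2543738.9 Mb = 317.967 GB.
H.264: 5.996 Mbps × 9780 s = 58640.9 Mb = 7.330 GB.
Reduction: (1 − 7.330/317.967) × 100 = 97.69%.

97.7%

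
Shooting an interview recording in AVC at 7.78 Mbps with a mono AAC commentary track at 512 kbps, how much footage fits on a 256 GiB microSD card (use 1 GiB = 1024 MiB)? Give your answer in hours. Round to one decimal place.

Audio: 512 kbps = 0.512 Mbps.
Total bitrate: 7.78 + 0.512 = 8.292 Mbps.
Capacity: 256 GiB = 2,199,023 Mb.
Recording time: 2,199,023 / 8.292 = 265,198 s ≈ 73.7 hours.

73.7 hours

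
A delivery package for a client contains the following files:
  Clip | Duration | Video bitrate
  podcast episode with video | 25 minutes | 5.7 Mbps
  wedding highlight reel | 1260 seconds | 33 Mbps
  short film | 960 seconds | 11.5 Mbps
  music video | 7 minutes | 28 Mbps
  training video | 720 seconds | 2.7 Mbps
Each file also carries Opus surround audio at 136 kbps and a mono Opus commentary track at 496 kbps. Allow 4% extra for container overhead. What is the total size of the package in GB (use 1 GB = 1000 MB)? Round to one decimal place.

10.1 GB

Audio total: 136 + 496 = 632 kbps = 0.632 Mbps.
podcast episode with video: 6.332 Mbps × 1500 s × 1.04 = 9877.9 Mb
wedding highlight reel: 33.632 Mbps × 1260 s × 1.04 = 44071.4 Mb
short film: 12.132 Mbps × 960 s × 1.04 = 12112.6 Mb
music video: 28.632 Mbps × 420 s × 1.04 = 12506.5 Mb
training video: 3.332 Mbps × 720 s × 1.04 = 2495.0 Mb
Total: 81063.3 Mb = 10132.9 MB.
= 10.13 GB.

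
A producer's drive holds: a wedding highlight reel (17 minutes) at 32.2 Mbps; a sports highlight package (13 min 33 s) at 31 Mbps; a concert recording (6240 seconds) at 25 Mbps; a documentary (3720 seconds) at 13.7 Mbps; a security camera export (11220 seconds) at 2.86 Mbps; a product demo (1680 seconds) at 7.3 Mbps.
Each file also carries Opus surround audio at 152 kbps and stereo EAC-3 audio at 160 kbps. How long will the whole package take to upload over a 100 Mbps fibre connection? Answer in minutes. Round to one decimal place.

Audio total: 152 + 160 = 312 kbps = 0.312 Mbps.
wedding highlight reel: 32.512 Mbps × 1020 s = 33162.2 Mb
sports highlight package: 31.312 Mbps × 813 s = 25456.7 Mb
concert recording: 25.312 Mbps × 6240 s = 157946.9 Mb
documentary: 14.012 Mbps × 3720 s = 52124.6 Mb
security camera export: 3.172 Mbps × 11220 s = 35589.8 Mb
product demo: 7.612 Mbps × 1680 s = 12788.2 Mb
Total: 317068.4 Mb = 39633.6 MB.
At 100 Mbps: 317068.4 / 100 = 3171 s ≈ 52.8 minutes.

52.8 minutes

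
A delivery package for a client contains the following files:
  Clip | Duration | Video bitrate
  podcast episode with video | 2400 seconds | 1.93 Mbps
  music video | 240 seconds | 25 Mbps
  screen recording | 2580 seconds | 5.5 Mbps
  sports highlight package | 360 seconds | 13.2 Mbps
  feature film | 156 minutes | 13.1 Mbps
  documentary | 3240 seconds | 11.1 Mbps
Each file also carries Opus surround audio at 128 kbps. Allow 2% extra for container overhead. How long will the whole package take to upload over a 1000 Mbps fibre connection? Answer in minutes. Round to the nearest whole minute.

Audio: 128 kbps = 0.128 Mbps.
podcast episode with video: 2.058 Mbps × 2400 s × 1.02 = 5038.0 Mb
music video: 25.128 Mbps × 240 s × 1.02 = 6151.3 Mb
screen recording: 5.628 Mbps × 2580 s × 1.02 = 14810.6 Mb
sports highlight package: 13.328 Mbps × 360 s × 1.02 = 4894.0 Mb
feature film: 13.228 Mbps × 9360 s × 1.02 = 126290.4 Mb
documentary: 11.228 Mbps × 3240 s × 1.02 = 37106.3 Mb
Total: 194290.7 Mb = 24286.3 MB.
At 1000 Mbps: 194290.7 / 1000 = 194 s ≈ 3.24 minutes.

3 minutes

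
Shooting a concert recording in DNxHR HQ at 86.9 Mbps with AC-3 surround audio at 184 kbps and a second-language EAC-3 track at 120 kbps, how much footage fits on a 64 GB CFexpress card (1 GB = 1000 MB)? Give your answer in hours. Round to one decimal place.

1.6 hours

Audio total: 184 + 120 = 304 kbps = 0.304 Mbps.
Total bitrate: 86.9 + 0.304 = 87.204 Mbps.
Capacity: 64 GB = 512,000 Mb.
Recording time: 512,000 / 87.204 = 5,871 s ≈ 1.63 hours.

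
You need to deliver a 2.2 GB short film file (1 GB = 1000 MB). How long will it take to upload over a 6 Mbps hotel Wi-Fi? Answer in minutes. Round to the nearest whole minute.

49 minutes

File: 2.2 GB = 17600.0 Mb.
At 6 Mbps: 17600.0 / 6 = 2933.3 s ≈ 48.9 minutes.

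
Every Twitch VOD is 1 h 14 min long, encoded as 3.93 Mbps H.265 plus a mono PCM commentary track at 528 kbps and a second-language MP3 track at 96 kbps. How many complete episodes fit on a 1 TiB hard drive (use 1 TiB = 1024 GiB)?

435

1 h 14 min = 74 min = 4440 s
Audio total: 528 + 96 = 624 kbps = 0.624 Mbps.
Total bitrate: 4.554 Mbps.
Per item: 4.554 Mbps × 4440 s = 20,220 Mb = 2,527 MB.
Capacity: 1 TiB = 8,796,093 Mb; 435.02 items → 435 complete.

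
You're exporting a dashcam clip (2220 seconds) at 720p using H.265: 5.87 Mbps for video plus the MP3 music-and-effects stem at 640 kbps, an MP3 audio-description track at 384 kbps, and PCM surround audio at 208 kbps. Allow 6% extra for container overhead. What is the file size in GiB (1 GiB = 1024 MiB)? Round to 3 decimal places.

1.946 GiB

Audio total: 640 + 384 + 208 = 1232 kbps = 1.232 Mbps.
Total bitrate: 5.87 + 1.232 = 7.102 Mbps.
Stream data: 7.102 Mbps × 2220 s = 15766.4 Mb.
With 6% container overhead: ×1.06.
16,712 Mb = 2,089,053,300 bytes ÷ 1,073,741,824 = 1.946 GiB.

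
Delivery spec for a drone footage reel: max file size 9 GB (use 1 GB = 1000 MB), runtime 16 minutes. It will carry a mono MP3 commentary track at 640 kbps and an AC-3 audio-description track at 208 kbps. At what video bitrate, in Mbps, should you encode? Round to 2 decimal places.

74.15 Mbps

Budget: 9 GB = 72000.0 Mb.
16 min = 960 s
Total bitrate budget: 72000.0 Mb / 960 s = 75.000 Mbps.
Audio total: 640 + 208 = 848 kbps = 0.848 Mbps.
Video: 75.000 − 0.848 = 74.152 Mbps.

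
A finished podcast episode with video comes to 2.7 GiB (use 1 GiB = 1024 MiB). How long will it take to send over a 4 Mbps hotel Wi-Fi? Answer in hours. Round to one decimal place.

File: 2.7 GiB = 23192.8 Mb.
At 4 Mbps: 23192.8 / 4 = 5798.2 s ≈ 1.61 hours.

1.6 hours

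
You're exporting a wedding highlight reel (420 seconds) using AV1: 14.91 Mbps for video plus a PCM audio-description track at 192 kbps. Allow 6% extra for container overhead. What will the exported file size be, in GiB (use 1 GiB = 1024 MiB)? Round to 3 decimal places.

Audio: 192 kbps = 0.192 Mbps.
Total bitrate: 14.91 + 0.192 = 15.102 Mbps.
Stream data: 15.102 Mbps × 420 s = 6342.8 Mb.
With 6% container overhead: ×1.06.
6,723 Mb = 840,426,300 bytes ÷ 1,073,741,824 = 0.7827 GiB.

0.783 GiB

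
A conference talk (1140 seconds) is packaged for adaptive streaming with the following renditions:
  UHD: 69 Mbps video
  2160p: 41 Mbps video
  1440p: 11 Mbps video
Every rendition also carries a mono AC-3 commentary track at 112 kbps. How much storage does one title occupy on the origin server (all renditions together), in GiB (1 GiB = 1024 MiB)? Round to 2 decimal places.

16.10 GiB

Audio: 112 kbps = 0.112 Mbps.
Sum of rendition bitrates: (69+0.112) + (41+0.112) + (11+0.112) = 121.336 Mbps.
× 1140 s = 138,323 Mb = 17,290 MB = 16.10 GiB.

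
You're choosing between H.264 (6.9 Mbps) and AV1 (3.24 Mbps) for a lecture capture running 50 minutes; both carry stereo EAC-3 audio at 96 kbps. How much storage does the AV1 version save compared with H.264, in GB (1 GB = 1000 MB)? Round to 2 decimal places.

1.37 GB

50 min = 3000 s
Audio: 96 kbps = 0.096 Mbps.
H.264: 6.996 Mbps × 3000 s = 20988.0 Mb = 2.623 GB.
AV1: 3.336 Mbps × 3000 s = 10008.0 Mb = 1.251 GB.
Saving: 2.623 − 1.251 = 1.373 GB.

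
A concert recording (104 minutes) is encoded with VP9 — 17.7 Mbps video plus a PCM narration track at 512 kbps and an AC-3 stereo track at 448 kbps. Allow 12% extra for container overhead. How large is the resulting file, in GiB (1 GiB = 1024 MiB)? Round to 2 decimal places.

104 min = 6240 s
Audio total: 512 + 448 = 960 kbps = 0.960 Mbps.
Total bitrate: 17.7 + 0.960 = 18.660 Mbps.
Stream data: 18.660 Mbps × 6240 s = 116438.4 Mb.
With 12% container overhead: ×1.12.
130,411 Mb = 16,301,376,000 bytes ÷ 1,073,741,824 = 15.18 GiB.

15.18 GiB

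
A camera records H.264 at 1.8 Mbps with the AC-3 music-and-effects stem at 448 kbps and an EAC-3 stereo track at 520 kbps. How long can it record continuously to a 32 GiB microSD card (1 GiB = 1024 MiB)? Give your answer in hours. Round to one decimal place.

27.6 hours

Audio total: 448 + 520 = 968 kbps = 0.968 Mbps.
Total bitrate: 1.8 + 0.968 = 2.768 Mbps.
Capacity: 32 GiB = 274,878 Mb.
Recording time: 274,878 / 2.768 = 99,306 s ≈ 27.6 hours.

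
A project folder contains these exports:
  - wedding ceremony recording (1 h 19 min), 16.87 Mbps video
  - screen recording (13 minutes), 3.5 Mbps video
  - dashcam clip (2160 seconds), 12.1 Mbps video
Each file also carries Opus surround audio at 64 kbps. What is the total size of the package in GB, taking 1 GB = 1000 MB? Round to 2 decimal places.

Audio: 64 kbps = 0.064 Mbps.
wedding ceremony recording: 16.934 Mbps × 4740 s = 80267.2 Mb
screen recording: 3.564 Mbps × 780 s = 2779.9 Mb
dashcam clip: 12.164 Mbps × 2160 s = 26274.2 Mb
Total: 109321.3 Mb = 13665.2 MB.
= 13.67 GB.

13.67 GB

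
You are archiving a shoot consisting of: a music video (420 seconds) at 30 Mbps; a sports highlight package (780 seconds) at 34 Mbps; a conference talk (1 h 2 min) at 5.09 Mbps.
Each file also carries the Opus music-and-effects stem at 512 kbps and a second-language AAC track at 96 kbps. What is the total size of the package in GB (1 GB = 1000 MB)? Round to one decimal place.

7.6 GB

Audio total: 512 + 96 = 608 kbps = 0.608 Mbps.
music video: 30.608 Mbps × 420 s = 12855.4 Mb
sports highlight package: 34.608 Mbps × 780 s = 26994.2 Mb
conference talk: 5.698 Mbps × 3720 s = 21196.6 Mb
Total: 61046.2 Mb = 7630.8 MB.
= 7.631 GB.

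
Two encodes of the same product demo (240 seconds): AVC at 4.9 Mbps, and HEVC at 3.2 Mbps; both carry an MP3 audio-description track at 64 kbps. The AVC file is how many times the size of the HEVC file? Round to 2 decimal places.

Audio: 64 kbps = 0.064 Mbps.
AVC: 4.964 Mbps × 240 s = 1191.4 Mb = 148.920 MB.
HEVC: 3.264 Mbps × 240 s = 783.4 Mb = 97.920 MB.
Ratio: 148.920 / 97.920 = 1.521.

1.52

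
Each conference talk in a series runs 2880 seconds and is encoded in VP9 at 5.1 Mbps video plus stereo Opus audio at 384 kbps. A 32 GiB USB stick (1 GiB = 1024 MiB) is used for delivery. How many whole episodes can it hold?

Audio: 384 kbps = 0.384 Mbps.
Total bitrate: 5.484 Mbps.
Per item: 5.484 Mbps × 2880 s = 15,794 Mb = 1,974 MB.
Capacity: 32 GiB = 274,878 Mb; 17.40 items → 17 complete.

17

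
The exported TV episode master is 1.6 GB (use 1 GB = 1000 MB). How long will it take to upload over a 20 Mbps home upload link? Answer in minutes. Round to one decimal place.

File: 1.6 GB = 12800.0 Mb.
At 20 Mbps: 12800.0 / 20 = 640.0 s ≈ 10.7 minutes.

10.7 minutes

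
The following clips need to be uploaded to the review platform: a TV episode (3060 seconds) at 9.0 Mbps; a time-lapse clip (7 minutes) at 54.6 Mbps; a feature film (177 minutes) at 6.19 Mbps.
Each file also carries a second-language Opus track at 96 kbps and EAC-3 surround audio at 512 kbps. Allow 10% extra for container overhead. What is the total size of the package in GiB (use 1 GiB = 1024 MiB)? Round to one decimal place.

16.0 GiB

Audio total: 96 + 512 = 608 kbps = 0.608 Mbps.
TV episode: 9.608 Mbps × 3060 s × 1.10 = 32340.5 Mb
time-lapse clip: 55.208 Mbps × 420 s × 1.10 = 25506.1 Mb
feature film: 6.798 Mbps × 10620 s × 1.10 = 79414.2 Mb
Total: 137260.9 Mb = 17157.6 MB.
= 15.98 GiB.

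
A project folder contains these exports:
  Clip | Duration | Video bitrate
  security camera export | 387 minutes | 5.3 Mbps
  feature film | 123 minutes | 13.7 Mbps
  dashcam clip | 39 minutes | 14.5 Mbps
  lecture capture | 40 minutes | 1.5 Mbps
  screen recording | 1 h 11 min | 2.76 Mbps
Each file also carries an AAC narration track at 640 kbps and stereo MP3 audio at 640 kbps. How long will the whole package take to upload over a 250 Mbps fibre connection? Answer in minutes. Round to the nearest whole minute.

22 minutes

Audio total: 640 + 640 = 1280 kbps = 1.280 Mbps.
security camera export: 6.580 Mbps × 23220 s = 152787.6 Mb
feature film: 14.980 Mbps × 7380 s = 110552.4 Mb
dashcam clip: 15.780 Mbps × 2340 s = 36925.2 Mb
lecture capture: 2.780 Mbps × 2400 s = 6672.0 Mb
screen recording: 4.040 Mbps × 4260 s = 17210.4 Mb
Total: 324147.6 Mb = 40518.4 MB.
At 250 Mbps: 324147.6 / 250 = 1297 s ≈ 21.6 minutes.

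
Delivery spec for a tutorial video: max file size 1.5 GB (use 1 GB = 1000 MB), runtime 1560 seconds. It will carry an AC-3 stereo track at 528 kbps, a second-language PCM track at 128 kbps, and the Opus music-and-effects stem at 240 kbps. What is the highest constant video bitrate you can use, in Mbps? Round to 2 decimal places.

6.80 Mbps

Budget: 1.5 GB = 12000.0 Mb.
Total bitrate budget: 12000.0 Mb / 1560 s = 7.692 Mbps.
Audio total: 528 + 128 + 240 = 896 kbps = 0.896 Mbps.
Video: 7.692 − 0.896 = 6.796 Mbps.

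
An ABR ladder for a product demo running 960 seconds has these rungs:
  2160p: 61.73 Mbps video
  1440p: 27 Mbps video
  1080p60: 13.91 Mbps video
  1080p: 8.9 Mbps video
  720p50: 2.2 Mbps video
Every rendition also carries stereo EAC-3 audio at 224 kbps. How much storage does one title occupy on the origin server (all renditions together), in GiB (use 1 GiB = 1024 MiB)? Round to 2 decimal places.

12.84 GiB

Audio: 224 kbps = 0.224 Mbps.
Sum of rendition bitrates: (61.73+0.224) + (27+0.224) + (13.91+0.224) + (8.9+0.224) + (2.2+0.224) = 114.860 Mbps.
× 960 s = 110,266 Mb = 13,783 MB = 12.84 GiB.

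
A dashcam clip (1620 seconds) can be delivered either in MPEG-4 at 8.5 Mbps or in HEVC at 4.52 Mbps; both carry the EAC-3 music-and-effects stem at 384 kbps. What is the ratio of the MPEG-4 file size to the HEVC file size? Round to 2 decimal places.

Audio: 384 kbps = 0.384 Mbps.
MPEG-4: 8.884 Mbps × 1620 s = 14392.1 Mb = 1.675 GiB.
HEVC: 4.904 Mbps × 1620 s = 7944.5 Mb = 0.925 GiB.
Ratio: 1.675 / 0.925 = 1.812.

1.81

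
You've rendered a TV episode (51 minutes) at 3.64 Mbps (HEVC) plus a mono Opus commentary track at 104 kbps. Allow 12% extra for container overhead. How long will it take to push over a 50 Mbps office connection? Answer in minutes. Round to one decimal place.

51 min = 3060 s
Audio: 104 kbps = 0.104 Mbps.
Total bitrate: 3.744 Mbps.
File: 3.744 Mbps × 3060 s = 11456.6 Mb.
With 12% container overhead: ×1.12. → 12831.4 Mb.
At 50 Mbps: 12831.4 / 50 = 256.6 s ≈ 4.28 minutes.

4.3 minutes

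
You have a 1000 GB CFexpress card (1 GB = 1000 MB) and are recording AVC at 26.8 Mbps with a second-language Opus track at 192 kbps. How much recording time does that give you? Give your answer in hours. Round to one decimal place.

Audio: 192 kbps = 0.192 Mbps.
Total bitrate: 26.8 + 0.192 = 26.992 Mbps.
Capacity: 1000 GB = 8,000,000 Mb.
Recording time: 8,000,000 / 26.992 = 296,384 s ≈ 82.3 hours.

82.3 hours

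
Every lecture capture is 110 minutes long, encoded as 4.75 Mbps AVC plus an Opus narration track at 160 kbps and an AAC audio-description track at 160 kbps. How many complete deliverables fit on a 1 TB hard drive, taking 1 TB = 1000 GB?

239

110 min = 6600 s
Audio total: 160 + 160 = 320 kbps = 0.320 Mbps.
Total bitrate: 5.070 Mbps.
Per item: 5.070 Mbps × 6600 s = 33,462 Mb = 4,183 MB.
Capacity: 1 TB = 8,000,000 Mb; 239.08 items → 239 complete.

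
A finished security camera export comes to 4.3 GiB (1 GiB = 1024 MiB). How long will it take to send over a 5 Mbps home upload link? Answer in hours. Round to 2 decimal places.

2.05 hours

File: 4.3 GiB = 36936.7 Mb.
At 5 Mbps: 36936.7 / 5 = 7387.3 s ≈ 2.05 hours.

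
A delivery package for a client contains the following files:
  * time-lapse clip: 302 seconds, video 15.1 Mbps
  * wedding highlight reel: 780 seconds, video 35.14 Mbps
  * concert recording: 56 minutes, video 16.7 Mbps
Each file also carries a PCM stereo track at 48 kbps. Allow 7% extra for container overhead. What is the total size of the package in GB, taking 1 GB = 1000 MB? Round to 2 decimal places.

Audio: 48 kbps = 0.048 Mbps.
time-lapse clip: 15.148 Mbps × 302 s × 1.07 = 4894.9 Mb
wedding highlight reel: 35.188 Mbps × 780 s × 1.07 = 29367.9 Mb
concert recording: 16.748 Mbps × 3360 s × 1.07 = 60212.4 Mb
Total: 94475.2 Mb = 11809.4 MB.
= 11.81 GB.

11.81 GB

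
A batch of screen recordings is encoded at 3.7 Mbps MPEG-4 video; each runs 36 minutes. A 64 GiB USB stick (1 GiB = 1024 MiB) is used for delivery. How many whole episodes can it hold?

68

36 min = 2160 s
Per item: 3.700 Mbps × 2160 s = 7,992 Mb = 999.0 MB.
Capacity: 64 GiB = 549,756 Mb; 68.79 items → 68 complete.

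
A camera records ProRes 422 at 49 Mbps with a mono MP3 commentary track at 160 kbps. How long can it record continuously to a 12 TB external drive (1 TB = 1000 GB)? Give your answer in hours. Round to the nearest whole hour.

Audio: 160 kbps = 0.160 Mbps.
Total bitrate: 49 + 0.160 = 49.160 Mbps.
Capacity: 12 TB = 96,000,000 Mb.
Recording time: 96,000,000 / 49.160 = 1,952,807 s ≈ 542 hours.

542 hours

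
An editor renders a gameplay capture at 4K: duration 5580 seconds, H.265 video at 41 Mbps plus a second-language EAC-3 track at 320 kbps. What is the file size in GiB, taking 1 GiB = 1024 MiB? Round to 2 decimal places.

Audio: 320 kbps = 0.320 Mbps.
Total bitrate: 41 + 0.320 = 41.320 Mbps.
Stream data: 41.320 Mbps × 5580 s = 230565.6 Mb.
230,566 Mb = 28,820,700,000 bytes ÷ 1,073,741,824 = 26.84 GiB.

26.84 GiB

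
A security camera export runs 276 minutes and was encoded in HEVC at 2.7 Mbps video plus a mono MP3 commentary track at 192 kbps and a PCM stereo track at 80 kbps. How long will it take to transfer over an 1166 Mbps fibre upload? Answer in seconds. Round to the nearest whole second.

276 min = 16560 s
Audio total: 192 + 80 = 272 kbps = 0.272 Mbps.
Total bitrate: 2.972 Mbps.
File: 2.972 Mbps × 16560 s = 49216.3 Mb.
At 1166 Mbps: 49216.3 / 1166 = 42.2 s ≈ 42.2 seconds.

42 seconds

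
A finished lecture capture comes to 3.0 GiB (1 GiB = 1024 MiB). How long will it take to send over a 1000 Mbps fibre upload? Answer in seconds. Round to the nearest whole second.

26 seconds

File: 3.0 GiB = 25769.8 Mb.
At 1000 Mbps: 25769.8 / 1000 = 25.8 s ≈ 25.8 seconds.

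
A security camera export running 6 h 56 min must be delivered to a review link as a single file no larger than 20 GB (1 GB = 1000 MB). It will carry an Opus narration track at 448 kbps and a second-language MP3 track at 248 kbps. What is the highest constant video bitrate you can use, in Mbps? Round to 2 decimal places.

5.71 Mbps

Budget: 20 GB = 160000.0 Mb.
6 h 56 min = 416 min = 24960 s
Total bitrate budget: 160000.0 Mb / 24960 s = 6.410 Mbps.
Audio total: 448 + 248 = 696 kbps = 0.696 Mbps.
Video: 6.410 − 0.696 = 5.714 Mbps.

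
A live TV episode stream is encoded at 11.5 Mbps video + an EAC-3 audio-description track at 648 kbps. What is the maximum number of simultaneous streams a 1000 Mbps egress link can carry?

82

Audio: 648 kbps = 0.648 Mbps.
Per-viewer media rate: 12.148 Mbps.
1000 Mbps = 1,000 Mbps; 1,000 / 12.148 = 82.32 → 82 viewers.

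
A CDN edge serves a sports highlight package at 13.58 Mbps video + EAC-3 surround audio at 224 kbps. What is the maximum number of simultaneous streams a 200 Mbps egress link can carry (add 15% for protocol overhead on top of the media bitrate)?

Audio: 224 kbps = 0.224 Mbps.
Per-viewer media rate: 13.804 Mbps.
On the wire with 15% overhead: 15.875 Mbps.
200 Mbps = 200.0 Mbps; 200.0 / 15.875 = 12.60 → 12 viewers.

12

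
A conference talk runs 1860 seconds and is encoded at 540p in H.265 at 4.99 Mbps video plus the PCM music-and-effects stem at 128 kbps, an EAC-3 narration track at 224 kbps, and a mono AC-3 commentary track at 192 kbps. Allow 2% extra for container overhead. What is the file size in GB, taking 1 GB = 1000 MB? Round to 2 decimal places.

1.31 GB

Audio total: 128 + 224 + 192 = 544 kbps = 0.544 Mbps.
Total bitrate: 4.99 + 0.544 = 5.534 Mbps.
Stream data: 5.534 Mbps × 1860 s = 10293.2 Mb.
With 2% container overhead: ×1.02.
10,499 Mb ÷ 8 = 1,312 MB → 1.312 GB.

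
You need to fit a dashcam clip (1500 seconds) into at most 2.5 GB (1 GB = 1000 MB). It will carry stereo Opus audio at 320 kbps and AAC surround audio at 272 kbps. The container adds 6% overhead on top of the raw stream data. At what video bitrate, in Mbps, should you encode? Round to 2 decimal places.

11.99 Mbps

Budget: 2.5 GB = 20000.0 Mb.
Stream payload after overhead: 20000.0 / 1.06 = 18867.9 Mb.
Total bitrate budget: 18867.9 Mb / 1500 s = 12.579 Mbps.
Audio total: 320 + 272 = 592 kbps = 0.592 Mbps.
Video: 12.579 − 0.592 = 11.987 Mbps.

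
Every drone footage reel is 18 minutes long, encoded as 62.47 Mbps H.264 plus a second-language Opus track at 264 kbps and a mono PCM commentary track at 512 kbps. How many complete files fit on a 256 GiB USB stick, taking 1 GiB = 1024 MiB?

18 min = 1080 s
Audio total: 264 + 512 = 776 kbps = 0.776 Mbps.
Total bitrate: 63.246 Mbps.
Per item: 63.246 Mbps × 1080 s = 68,306 Mb = 8,538 MB.
Capacity: 256 GiB = 2,199,023 Mb; 32.19 items → 32 complete.

32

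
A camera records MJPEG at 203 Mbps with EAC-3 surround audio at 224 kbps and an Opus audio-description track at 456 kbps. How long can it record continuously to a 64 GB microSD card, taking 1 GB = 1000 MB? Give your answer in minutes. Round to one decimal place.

Audio total: 224 + 456 = 680 kbps = 0.680 Mbps.
Total bitrate: 203 + 0.680 = 203.680 Mbps.
Capacity: 64 GB = 512,000 Mb.
Recording time: 512,000 / 203.680 = 2,514 s ≈ 41.9 minutes.

41.9 minutes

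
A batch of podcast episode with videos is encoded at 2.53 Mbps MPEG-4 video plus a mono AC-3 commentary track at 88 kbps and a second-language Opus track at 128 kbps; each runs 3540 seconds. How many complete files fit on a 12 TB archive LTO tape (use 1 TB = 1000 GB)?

Audio total: 88 + 128 = 216 kbps = 0.216 Mbps.
Total bitrate: 2.746 Mbps.
Per item: 2.746 Mbps × 3540 s = 9,721 Mb = 1,215 MB.
Capacity: 12 TB = 96,000,000 Mb; 9875.69 items → 9875 complete.

9875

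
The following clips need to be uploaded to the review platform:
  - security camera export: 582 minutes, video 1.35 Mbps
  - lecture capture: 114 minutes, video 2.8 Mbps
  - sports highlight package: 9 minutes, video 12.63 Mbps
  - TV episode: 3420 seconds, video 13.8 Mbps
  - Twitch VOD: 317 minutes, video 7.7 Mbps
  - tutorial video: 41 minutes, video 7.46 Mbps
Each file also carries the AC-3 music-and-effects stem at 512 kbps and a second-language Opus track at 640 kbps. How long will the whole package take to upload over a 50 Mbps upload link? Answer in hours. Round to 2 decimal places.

2.01 hours

Audio total: 512 + 640 = 1152 kbps = 1.152 Mbps.
security camera export: 2.502 Mbps × 34920 s = 87369.8 Mb
lecture capture: 3.952 Mbps × 6840 s = 27031.7 Mb
sports highlight package: 13.782 Mbps × 540 s = 7442.3 Mb
TV episode: 14.952 Mbps × 3420 s = 51135.8 Mb
Twitch VOD: 8.852 Mbps × 19020 s = 168365.0 Mb
tutorial video: 8.612 Mbps × 2460 s = 21185.5 Mb
Total: 362530.2 Mb = 45316.3 MB.
At 50 Mbps: 362530.2 / 50 = 7251 s ≈ 2.01 hours.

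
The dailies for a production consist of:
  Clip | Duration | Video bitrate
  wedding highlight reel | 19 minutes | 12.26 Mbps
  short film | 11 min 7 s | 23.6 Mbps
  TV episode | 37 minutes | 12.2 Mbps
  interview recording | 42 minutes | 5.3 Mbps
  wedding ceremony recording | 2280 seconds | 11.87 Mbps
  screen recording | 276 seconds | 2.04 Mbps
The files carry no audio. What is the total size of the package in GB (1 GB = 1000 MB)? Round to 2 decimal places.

12.22 GB

wedding highlight reel: 12.260 Mbps × 1140 s = 13976.4 Mb
short film: 23.600 Mbps × 667 s = 15741.2 Mb
TV episode: 12.200 Mbps × 2220 s = 27084.0 Mb
interview recording: 5.300 Mbps × 2520 s = 13356.0 Mb
wedding ceremony recording: 11.870 Mbps × 2280 s = 27063.6 Mb
screen recording: 2.040 Mbps × 276 s = 563.0 Mb
Total: 97784.2 Mb = 12223.0 MB.
= 12.22 GB.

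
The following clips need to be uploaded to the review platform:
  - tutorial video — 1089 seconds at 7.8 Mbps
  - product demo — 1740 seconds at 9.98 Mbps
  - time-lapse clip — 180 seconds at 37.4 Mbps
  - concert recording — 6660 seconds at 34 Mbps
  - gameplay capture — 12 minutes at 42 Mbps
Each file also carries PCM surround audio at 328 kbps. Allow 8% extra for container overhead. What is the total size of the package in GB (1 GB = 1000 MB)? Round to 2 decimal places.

39.51 GB

Audio: 328 kbps = 0.328 Mbps.
tutorial video: 8.128 Mbps × 1089 s × 1.08 = 9559.5 Mb
product demo: 10.308 Mbps × 1740 s × 1.08 = 19370.8 Mb
time-lapse clip: 37.728 Mbps × 180 s × 1.08 = 7334.3 Mb
concert recording: 34.328 Mbps × 6660 s × 1.08 = 246914.4 Mb
gameplay capture: 42.328 Mbps × 720 s × 1.08 = 32914.3 Mb
Total: 316093.3 Mb = 39511.7 MB.
= 39.51 GB.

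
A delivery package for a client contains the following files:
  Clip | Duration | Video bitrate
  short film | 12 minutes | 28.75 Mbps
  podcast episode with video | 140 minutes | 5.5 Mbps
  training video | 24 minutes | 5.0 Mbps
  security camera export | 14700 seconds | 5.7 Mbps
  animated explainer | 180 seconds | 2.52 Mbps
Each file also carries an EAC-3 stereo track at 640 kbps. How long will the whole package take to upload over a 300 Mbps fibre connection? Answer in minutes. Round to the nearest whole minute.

10 minutes

Audio: 640 kbps = 0.640 Mbps.
short film: 29.390 Mbps × 720 s = 21160.8 Mb
podcast episode with video: 6.140 Mbps × 8400 s = 51576.0 Mb
training video: 5.640 Mbps × 1440 s = 8121.6 Mb
security camera export: 6.340 Mbps × 14700 s = 93198.0 Mb
animated explainer: 3.160 Mbps × 180 s = 568.8 Mb
Total: 174625.2 Mb = 21828.2 MB.
At 300 Mbps: 174625.2 / 300 = 582 s ≈ 9.7 minutes.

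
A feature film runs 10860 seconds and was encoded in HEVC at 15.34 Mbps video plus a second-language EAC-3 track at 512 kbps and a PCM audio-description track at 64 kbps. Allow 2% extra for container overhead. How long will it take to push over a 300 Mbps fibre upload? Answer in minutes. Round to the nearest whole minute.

10 minutes

Audio total: 512 + 64 = 576 kbps = 0.576 Mbps.
Total bitrate: 15.916 Mbps.
File: 15.916 Mbps × 10860 s = 172847.8 Mb.
With 2% container overhead: ×1.02. → 176304.7 Mb.
At 300 Mbps: 176304.7 / 300 = 587.7 s ≈ 9.79 minutes.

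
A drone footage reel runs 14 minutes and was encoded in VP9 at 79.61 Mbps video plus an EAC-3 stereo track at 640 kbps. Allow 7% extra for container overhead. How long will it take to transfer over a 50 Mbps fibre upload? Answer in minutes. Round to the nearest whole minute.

14 min = 840 s
Audio: 640 kbps = 0.640 Mbps.
Total bitrate: 80.250 Mbps.
File: 80.250 Mbps × 840 s = 67410.0 Mb.
With 7% container overhead: ×1.07. → 72128.7 Mb.
At 50 Mbps: 72128.7 / 50 = 1442.6 s ≈ 24 minutes.

24 minutes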